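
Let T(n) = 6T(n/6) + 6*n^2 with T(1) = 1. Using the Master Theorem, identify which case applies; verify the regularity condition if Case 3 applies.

a=6, b=6, f(n)=6*n^2.
log_6(6) = 1 < 2.
f(n) = Omega(n^(1+epsilon)) for some epsilon > 0, so Case 3 is the candidate.
Regularity: a*f(n/b) = 6*6*(n/6)^2 = (6/36)*6*n^2 <= c*f(n) with c = 6/36 < 1. Satisfied.
Case 3: T(n) = Theta(n^2).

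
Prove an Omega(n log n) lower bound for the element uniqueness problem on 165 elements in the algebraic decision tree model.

In the algebraic decision tree model, element uniqueness on 165 elements is equivalent to determining which cell of an arrangement of C(165,2) = 13530 hyperplanes x_i = x_j contains the input point. Ben-Or's theorem shows this requires Omega(n log n).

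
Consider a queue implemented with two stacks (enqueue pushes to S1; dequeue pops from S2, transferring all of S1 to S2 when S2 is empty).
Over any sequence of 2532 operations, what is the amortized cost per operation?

Each element is pushed to S1 once, popped once, pushed to S2 once, and popped once: 4 unit operations over its lifetime. Over 2532 operations the total work is O(2532). Amortized O(1) per enqueue/dequeue.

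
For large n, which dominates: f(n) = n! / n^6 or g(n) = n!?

g(n) = n! grows faster: the ratio n!/(n!/n^6) = n^6 -> infinity.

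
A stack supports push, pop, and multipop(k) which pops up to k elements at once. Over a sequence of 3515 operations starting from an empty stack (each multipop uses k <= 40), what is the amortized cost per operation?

Each element is pushed exactly once and popped at most once (whether by pop or as part of a multipop). So the total number of individual pops over the whole sequence is at most the number of pushes, which is at most 3515. Total work <= 2 * 3515, hence O(1) amortized per operation.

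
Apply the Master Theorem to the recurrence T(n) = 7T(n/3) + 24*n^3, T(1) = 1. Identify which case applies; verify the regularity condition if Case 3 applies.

a=7, b=3, f(n)=24*n^3.
log_3(7) = 1.771 < 3.
f(n) = Omega(n^(1.771+epsilon)) for some epsilon > 0, so Case 3 is the candidate.
Regularity: a*f(n/b) = 7*24*(n/3)^3 = (7/27)*24*n^3 <= c*f(n) with c = 7/27 < 1. Satisfied.
Case 3: T(n) = Theta(n^3).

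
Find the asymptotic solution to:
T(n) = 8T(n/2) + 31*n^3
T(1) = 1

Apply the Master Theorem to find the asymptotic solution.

a=8, b=2, f(n)=31*n^3. log_2(8) = 3. Case 2: T(n) = O(n^3 log n).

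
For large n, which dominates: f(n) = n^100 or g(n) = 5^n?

g(n) = 5^n grows faster: any exponential with base > 1 dominates every polynomial.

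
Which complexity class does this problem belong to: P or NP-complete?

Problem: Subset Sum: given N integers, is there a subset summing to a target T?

This problem is NP-complete: one of Karp's 21 NP-complete problems.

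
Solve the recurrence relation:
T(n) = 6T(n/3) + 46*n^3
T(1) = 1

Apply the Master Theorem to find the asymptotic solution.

a=6, b=3, f(n)=46*n^3. log_3(6) = 1.631 < 3. Case 3: T(n) = O(n^3).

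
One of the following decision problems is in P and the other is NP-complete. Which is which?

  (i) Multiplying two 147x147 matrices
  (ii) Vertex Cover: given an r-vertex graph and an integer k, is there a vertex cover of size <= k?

(i) is P: the schoolbook algorithm runs in O(n^3).
(ii) is NP-complete: one of Karp's 21 NP-complete problems (with k part of the input; for any fixed constant k it is in P).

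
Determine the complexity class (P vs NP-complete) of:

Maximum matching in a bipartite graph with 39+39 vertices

This problem is in P: Hopcroft-Karp runs in O(E sqrt(V)).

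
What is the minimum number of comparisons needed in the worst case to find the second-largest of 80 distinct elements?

Lower bound: finding the max needs 80-1 comparisons. By the adversary weight-doubling argument, the max must personally win >= ceil(log_2(80)) = 7 comparisons; the 2nd-largest is among those 7 losers, needing 7-1 more comparisons. Total >= 80-1 + 7-1 = 85. A balanced knockout tournament achieves this.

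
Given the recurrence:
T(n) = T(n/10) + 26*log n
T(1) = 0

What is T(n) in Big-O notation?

Each of the log_10(n) levels adds O(log n). T(n) = O(log^2 n).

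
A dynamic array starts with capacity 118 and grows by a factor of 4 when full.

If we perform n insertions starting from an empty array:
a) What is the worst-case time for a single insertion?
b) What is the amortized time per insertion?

(a) Worst-case single insertion: O(n) -- when the array is full at capacity c, the resize copies all c elements, and c can be Theta(n).
(b) Resizes happen at sizes 118, 472, 1888, ... Total copy cost for n insertions: 118 + 472 + ... = O(n) (geometric series with ratio 1/4). Amortized cost per insertion: O(n)/n = O(1).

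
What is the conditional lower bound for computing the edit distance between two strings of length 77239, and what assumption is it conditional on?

Under SETH (the Strong Exponential Time Hypothesis), edit distance on length-77239 strings cannot be computed in O(n^(2-epsilon)) time for any epsilon > 0 (Backurs-Indyk). The reduction is from CNF-SAT via the orthogonal vectors problem.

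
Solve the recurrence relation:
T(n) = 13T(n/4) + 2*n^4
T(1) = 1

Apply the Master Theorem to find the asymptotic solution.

a=13, b=4, f(n)=2*n^4. log_4(13) = 1.85 < 4. Case 3: T(n) = O(n^4).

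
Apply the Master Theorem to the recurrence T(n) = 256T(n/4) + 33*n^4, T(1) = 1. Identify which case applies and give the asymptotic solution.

a=256, b=4, f(n)=33*n^4.
log_4(256) = 4, so n^(log_b(a)) = n^4.
f(n) = Theta(n^4), so Case 2 applies.
T(n) = Theta(n^4 log n).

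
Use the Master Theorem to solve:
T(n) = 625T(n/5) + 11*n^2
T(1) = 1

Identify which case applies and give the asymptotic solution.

a=625, b=5, f(n)=11*n^2.
log_5(625) = 4 > 2.
Since f(n) = O(n^2) is polynomially smaller than n^4, Case 1 applies.
T(n) = Theta(n^4).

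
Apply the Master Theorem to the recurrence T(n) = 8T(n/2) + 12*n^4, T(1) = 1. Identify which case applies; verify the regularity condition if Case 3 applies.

a=8, b=2, f(n)=12*n^4.
log_2(8) = 3 < 4.
f(n) = Omega(n^(3+epsilon)) for some epsilon > 0, so Case 3 is the candidate.
Regularity: a*f(n/b) = 8*12*(n/2)^4 = (8/16)*12*n^4 <= c*f(n) with c = 8/16 < 1. Satisfied.
Case 3: T(n) = Theta(n^4).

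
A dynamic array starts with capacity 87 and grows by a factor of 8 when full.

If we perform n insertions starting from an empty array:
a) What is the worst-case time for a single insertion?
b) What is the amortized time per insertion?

(a) Worst-case single insertion: O(n) -- when the array is full at capacity c, the resize copies all c elements, and c can be Theta(n).
(b) Resizes happen at sizes 87, 696, 5568, ... Total copy cost for n insertions: 87 + 696 + ... = O(n) (geometric series with ratio 1/8). Amortized cost per insertion: O(n)/n = O(1).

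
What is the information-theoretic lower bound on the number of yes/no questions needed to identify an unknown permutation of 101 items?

There are 101! = 9425947759838359420851623124482936749562312794702543768327889353416977599316221476503087861591808346911623490003549599583369706302603264000000000000000000000000 permutations. Each yes/no question gives at most 1 bit, so at least ceil(log_2(9425947759838359420851623124482936749562312794702543768327889353416977599316221476503087861591808346911623490003549599583369706302603264000000000000000000000000)) = 532 questions are needed.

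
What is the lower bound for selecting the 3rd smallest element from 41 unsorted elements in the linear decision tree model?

Selecting the 3rd smallest of 41 elements requires Omega(n) comparisons. Every element must be compared at least once. The BFPRT algorithm achieves O(n), making this tight.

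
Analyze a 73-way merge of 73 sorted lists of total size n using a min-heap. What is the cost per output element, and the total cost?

Maintain a min-heap of size 73 holding the current head of each list. Each output step does one extract-min (O(log 73)) and one insert of that list's next element (O(log 73)). Each of the n elements passes through the heap exactly once, so the total cost is O(n log 73), i.e. O(log 73) per output element.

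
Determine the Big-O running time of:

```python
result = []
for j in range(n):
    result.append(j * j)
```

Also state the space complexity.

Time complexity: O(n).
Space complexity: O(n).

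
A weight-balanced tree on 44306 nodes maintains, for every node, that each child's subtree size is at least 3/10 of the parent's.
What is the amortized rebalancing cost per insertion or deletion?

With balance ratio 3/10, tree height is O(log_{10/3}(44306)) = O(log n). A rebalance at a node of size s costs O(s) but requires Omega(s) updates in that subtree to retrigger. Summed over the O(log n) ancestors of the touched leaf, amortized rebalancing is O(log n).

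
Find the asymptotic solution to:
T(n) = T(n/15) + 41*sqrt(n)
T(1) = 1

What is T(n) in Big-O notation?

Each level contributes sqrt(n/15^k). Geometric series with ratio 1/sqrt(15) < 1 sums to O(sqrt(n)).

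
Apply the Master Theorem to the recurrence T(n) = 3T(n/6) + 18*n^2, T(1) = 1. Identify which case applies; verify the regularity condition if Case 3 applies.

a=3, b=6, f(n)=18*n^2.
log_6(3) = 0.6131 < 2.
f(n) = Omega(n^(0.6131+epsilon)) for some epsilon > 0, so Case 3 is the candidate.
Regularity: a*f(n/b) = 3*18*(n/6)^2 = (3/36)*18*n^2 <= c*f(n) with c = 3/36 < 1. Satisfied.
Case 3: T(n) = Theta(n^2).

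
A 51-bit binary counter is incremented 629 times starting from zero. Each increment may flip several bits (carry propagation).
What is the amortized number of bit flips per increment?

Bit i flips on every 2^i-th increment, so over 629 increments bit i flips floor(629/2^i) times. Summing over i: total flips < 2 * 629. Amortized: < 2 = O(1) per increment.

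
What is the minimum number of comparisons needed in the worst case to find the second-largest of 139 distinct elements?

Lower bound: finding the max needs 139-1 comparisons. By the adversary weight-doubling argument, the max must personally win >= ceil(log_2(139)) = 8 comparisons; the 2nd-largest is among those 8 losers, needing 8-1 more comparisons. Total >= 139-1 + 8-1 = 145. A balanced knockout tournament achieves this.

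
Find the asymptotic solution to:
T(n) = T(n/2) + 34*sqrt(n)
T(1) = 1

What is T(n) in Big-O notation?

Each level contributes sqrt(n/2^k). Geometric series with ratio 1/sqrt(2) < 1 sums to O(sqrt(n)).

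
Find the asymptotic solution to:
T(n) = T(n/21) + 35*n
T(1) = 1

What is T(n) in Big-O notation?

Geometric series: 35*n*(1 + 1/21 + 1/21^2 + ...) = O(n). T(n) = O(n).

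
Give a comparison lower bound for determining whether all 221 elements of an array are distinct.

In the algebraic decision-tree model, the YES region for element distinctness on 221 elements has 221! connected components (one per ordering). Ben-Or's theorem then gives a lower bound of Omega(log(n!)) = Omega(n log n).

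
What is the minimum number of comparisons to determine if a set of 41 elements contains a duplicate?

Determining if 41 elements are all distinct requires Omega(n log n) comparisons in the comparison model. This follows from the element distinctness lower bound.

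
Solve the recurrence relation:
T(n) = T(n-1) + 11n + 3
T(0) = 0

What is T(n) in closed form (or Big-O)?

Dominant term in sum is 11*sum(i, i=1..n) = 11*n*(n+1)/2 = O(n^2).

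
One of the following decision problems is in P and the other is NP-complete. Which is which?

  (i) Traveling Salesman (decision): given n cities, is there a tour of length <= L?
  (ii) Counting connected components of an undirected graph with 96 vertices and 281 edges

(i) is NP-complete: reduces from Hamiltonian Cycle.
(ii) is P: BFS/DFS visits each vertex and edge once: O(V+E).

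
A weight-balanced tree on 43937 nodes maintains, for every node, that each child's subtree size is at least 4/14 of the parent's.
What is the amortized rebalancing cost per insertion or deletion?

With balance ratio 4/14, tree height is O(log_{14/4}(43937)) = O(log n). A rebalance at a node of size s costs O(s) but requires Omega(s) updates in that subtree to retrigger. Summed over the O(log n) ancestors of the touched leaf, amortized rebalancing is O(log n).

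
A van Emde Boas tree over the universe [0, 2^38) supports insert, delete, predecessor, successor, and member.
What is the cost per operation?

vEB recursively partitions [0, 274877906944) into sqrt(u) clusters of size sqrt(u). Each operation recurses into either one cluster or the summary, never both: T(u) = T(sqrt(u)) + O(1) => T(u) = O(log log u) = O(log 38). This is worst-case, not just amortized.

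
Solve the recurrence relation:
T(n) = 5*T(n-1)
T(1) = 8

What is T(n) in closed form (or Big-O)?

Each step multiplies by 5. T(n) = T(1)*5^(n-1) = 8*5^(n-1).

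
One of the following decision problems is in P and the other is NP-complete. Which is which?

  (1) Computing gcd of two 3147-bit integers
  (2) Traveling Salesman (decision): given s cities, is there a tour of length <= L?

(1) is P: the Euclidean algorithm runs in polynomial time in the bit-length.
(2) is NP-complete: reduces from Hamiltonian Cycle.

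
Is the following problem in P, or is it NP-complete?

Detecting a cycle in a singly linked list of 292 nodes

This problem is in P: Floyd's tortoise-and-hare runs in O(n) time, O(1) space.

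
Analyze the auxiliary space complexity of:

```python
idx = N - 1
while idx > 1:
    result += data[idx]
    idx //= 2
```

Space complexity: O(1).
Only a constant amount of auxiliary storage is used; nothing grows with n.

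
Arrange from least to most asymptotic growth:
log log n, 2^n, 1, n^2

Ordered by growth rate: 1 < log log n < n^2 < 2^n.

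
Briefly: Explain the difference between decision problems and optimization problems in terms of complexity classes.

Decision problems have yes/no answers and are classified into P, NP, etc. Optimization problems seek the best solution. Every optimization problem has a corresponding decision version. If the decision version is NP-complete, the optimization version is NP-hard.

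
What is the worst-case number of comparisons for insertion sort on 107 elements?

Insertion sort on reverse-sorted input: 1 + 2 + ... + (107-1) = 5671 comparisons.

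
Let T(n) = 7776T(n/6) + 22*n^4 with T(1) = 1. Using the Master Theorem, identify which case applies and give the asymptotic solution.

a=7776, b=6, f(n)=22*n^4.
log_6(7776) = 5 > 4.
Since f(n) = O(n^4) is polynomially smaller than n^5, Case 1 applies.
T(n) = Theta(n^5).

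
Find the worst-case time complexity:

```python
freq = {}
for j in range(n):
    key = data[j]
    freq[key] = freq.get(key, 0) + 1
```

Time complexity: O(n).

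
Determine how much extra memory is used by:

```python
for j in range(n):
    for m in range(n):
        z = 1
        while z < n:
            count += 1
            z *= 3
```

Space complexity: O(1).
Only a constant amount of auxiliary storage is used; nothing grows with n.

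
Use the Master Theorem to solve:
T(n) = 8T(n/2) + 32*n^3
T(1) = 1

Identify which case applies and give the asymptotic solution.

a=8, b=2, f(n)=32*n^3.
log_2(8) = 3, so n^(log_b(a)) = n^3.
f(n) = Theta(n^3), so Case 2 applies.
T(n) = Theta(n^3 log n).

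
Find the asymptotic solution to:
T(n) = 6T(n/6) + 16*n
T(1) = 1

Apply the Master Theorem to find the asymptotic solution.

a=6, b=6, f(n)=16*n. log_6(6) = 1. Case 2: T(n) = O(n log n).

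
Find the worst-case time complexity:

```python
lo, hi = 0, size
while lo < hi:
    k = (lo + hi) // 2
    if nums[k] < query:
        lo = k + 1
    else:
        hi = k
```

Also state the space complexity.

Time complexity: O(log n).
Space complexity: O(1).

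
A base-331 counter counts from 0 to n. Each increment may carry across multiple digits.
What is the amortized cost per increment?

Digit at position i changes every 331^i increments. Total digit changes over n increments: n * 331/(331-1) = O(n). Amortized: O(1).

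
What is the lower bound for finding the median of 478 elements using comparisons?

To find the median of 478 elements, every element must be compared at least once, so the lower bound is Omega(n). The BFPRT algorithm achieves O(n), making this tight.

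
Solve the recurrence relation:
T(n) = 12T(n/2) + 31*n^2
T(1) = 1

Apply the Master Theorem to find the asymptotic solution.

a=12, b=2, f(n)=31*n^2. log_2(12) = 3.585. Case 1 of Master Theorem: T(n) = O(n^3.585).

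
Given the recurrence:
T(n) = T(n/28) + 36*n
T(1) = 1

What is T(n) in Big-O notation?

Geometric series: 36*n*(1 + 1/28 + 1/28^2 + ...) = O(n). T(n) = O(n).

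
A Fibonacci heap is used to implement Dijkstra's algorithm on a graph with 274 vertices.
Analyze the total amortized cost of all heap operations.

Dijkstra performs 274 insert, 274 extract-min, and at most E decrease-key operations. With Fibonacci heap: insert O(1) amortized, extract-min O(log n) amortized, decrease-key O(1) amortized. Total with n = 274: O(n * 1 + n * log n + E * 1) = O(n log n + E).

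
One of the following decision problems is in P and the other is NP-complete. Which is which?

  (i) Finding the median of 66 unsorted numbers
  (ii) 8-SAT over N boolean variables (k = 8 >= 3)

(i) is P: linear-time selection (median-of-medians) runs in O(n).
(ii) is NP-complete: 3-SAT is NP-complete (Cook-Levin); k-SAT for k>=3 reduces from 3-SAT.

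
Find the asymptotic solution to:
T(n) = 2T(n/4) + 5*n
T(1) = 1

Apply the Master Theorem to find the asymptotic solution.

a=2, b=4, f(n)=5*n. log_4(2) = 0.5 < 1. Case 3: T(n) = O(n).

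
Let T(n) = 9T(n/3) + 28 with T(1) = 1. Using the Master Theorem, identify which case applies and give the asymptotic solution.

a=9, b=3, f(n)=28.
log_3(9) = 2 > 0.
Since f(n) = O(n^0) is polynomially smaller than n^2, Case 1 applies.
T(n) = Theta(n^2).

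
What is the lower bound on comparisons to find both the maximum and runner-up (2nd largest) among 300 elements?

Lower bound: finding the max needs 300-1 comparisons. By an adversary weight-doubling argument, the maximum element must personally win at least ceil(log_2(300)) = 9 comparisons in any correct algorithm. The 2nd largest is among those 9 direct losers, and distinguishing it requires 9-1 more comparisons. Total >= 300-1 + 9-1 = 307. A balanced tournament achieves this bound exactly.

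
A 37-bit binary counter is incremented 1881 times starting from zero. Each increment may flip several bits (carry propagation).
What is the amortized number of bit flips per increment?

Bit i flips on every 2^i-th increment, so over 1881 increments bit i flips floor(1881/2^i) times. Summing over i: total flips < 2 * 1881. Amortized: < 2 = O(1) per increment.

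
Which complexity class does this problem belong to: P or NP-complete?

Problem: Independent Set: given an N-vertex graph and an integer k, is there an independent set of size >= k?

This problem is NP-complete: complement of Clique (with k part of the input).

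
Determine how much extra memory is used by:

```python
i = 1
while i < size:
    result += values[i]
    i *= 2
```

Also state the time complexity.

Space complexity: O(1).
Only a constant amount of auxiliary storage is used; nothing grows with n.
Time complexity: O(log n).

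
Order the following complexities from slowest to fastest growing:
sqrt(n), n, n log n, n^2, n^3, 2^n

Ordered by growth rate: sqrt(n) < n < n log n < n^2 < n^3 < 2^n.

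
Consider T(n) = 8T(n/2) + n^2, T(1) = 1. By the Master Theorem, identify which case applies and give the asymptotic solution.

a=8, b=2, f(n)=n^2.
log_2(8) = 3 > 2.
Since f(n) = O(n^2) is polynomially smaller than n^3, Case 1 applies.
T(n) = Theta(n^3).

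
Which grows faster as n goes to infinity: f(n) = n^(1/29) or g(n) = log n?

f(n) = n^(1/29) grows faster: any positive power of n dominates log n.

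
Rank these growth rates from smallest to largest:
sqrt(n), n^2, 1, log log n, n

Ordered by growth rate: 1 < log log n < sqrt(n) < n < n^2.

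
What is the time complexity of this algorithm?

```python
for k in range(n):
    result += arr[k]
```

Time complexity: O(n).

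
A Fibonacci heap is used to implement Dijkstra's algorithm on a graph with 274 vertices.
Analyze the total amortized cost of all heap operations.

Dijkstra performs 274 insert, 274 extract-min, and at most E decrease-key operations. With Fibonacci heap: insert O(1) amortized, extract-min O(log n) amortized, decrease-key O(1) amortized. Total with n = 274: O(n * 1 + n * log n + E * 1) = O(n log n + E).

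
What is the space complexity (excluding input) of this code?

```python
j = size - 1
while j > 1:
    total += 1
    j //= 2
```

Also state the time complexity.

Space complexity: O(1).
Only a constant amount of auxiliary storage is used; nothing grows with n.
Time complexity: O(log n).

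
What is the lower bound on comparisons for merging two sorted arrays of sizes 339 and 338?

Adversary argument: with sizes 339 and 338 (differing by at most 1), interleave the two arrays so that every consecutive pair in the output comes from different inputs. Then each of the 676 adjacent output pairs must be directly compared, or the algorithm cannot determine their relative order. So 676 comparisons are necessary; standard merge achieves this.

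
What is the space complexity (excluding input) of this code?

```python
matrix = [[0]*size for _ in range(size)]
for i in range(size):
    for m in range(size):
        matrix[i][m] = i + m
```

Space complexity: O(n^2).
A 2D structure of size n x n is allocated.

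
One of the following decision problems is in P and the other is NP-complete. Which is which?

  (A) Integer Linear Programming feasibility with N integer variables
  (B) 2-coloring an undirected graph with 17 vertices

(A) is NP-complete: ILP feasibility is NP-complete (LP relaxation is in P).
(B) is P: 2-coloring is bipartiteness testing via BFS, O(V+E).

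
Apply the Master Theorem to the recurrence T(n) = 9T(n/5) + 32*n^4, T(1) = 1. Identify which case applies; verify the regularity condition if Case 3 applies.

a=9, b=5, f(n)=32*n^4.
log_5(9) = 1.365 < 4.
f(n) = Omega(n^(1.365+epsilon)) for some epsilon > 0, so Case 3 is the candidate.
Regularity: a*f(n/b) = 9*32*(n/5)^4 = (9/625)*32*n^4 <= c*f(n) with c = 9/625 < 1. Satisfied.
Case 3: T(n) = Theta(n^4).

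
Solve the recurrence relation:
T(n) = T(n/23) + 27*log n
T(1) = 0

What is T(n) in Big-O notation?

Each of the log_23(n) levels adds O(log n). T(n) = O(log^2 n).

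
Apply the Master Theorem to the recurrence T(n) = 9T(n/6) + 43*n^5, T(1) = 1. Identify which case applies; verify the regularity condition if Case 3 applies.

a=9, b=6, f(n)=43*n^5.
log_6(9) = 1.226 < 5.
f(n) = Omega(n^(1.226+epsilon)) for some epsilon > 0, so Case 3 is the candidate.
Regularity: a*f(n/b) = 9*43*(n/6)^5 = (9/7776)*43*n^5 <= c*f(n) with c = 9/7776 < 1. Satisfied.
Case 3: T(n) = Theta(n^5).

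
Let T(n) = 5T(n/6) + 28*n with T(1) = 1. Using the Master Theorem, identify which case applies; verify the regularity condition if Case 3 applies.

a=5, b=6, f(n)=28*n.
log_6(5) = 0.8982 < 1.
f(n) = Omega(n^(0.8982+epsilon)) for some epsilon > 0, so Case 3 is the candidate.
Regularity: a*f(n/b) = 5*28*(n/6)^1 = (5/6)*28*n^1 <= c*f(n) with c = 5/6 < 1. Satisfied.
Case 3: T(n) = Theta(n).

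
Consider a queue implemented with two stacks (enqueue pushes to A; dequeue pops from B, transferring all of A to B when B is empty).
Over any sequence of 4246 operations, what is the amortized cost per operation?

Each element is pushed to A once, popped once, pushed to B once, and popped once: 4 unit operations over its lifetime. Over 4246 operations the total work is O(4246). Amortized O(1) per enqueue/dequeue.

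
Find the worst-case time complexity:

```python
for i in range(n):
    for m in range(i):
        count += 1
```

Time complexity: O(n^2).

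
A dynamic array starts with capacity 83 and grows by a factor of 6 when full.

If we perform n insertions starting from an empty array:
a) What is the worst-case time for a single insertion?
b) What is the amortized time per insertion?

(a) Worst-case single insertion: O(n) -- when the array is full at capacity c, the resize copies all c elements, and c can be Theta(n).
(b) Resizes happen at sizes 83, 498, 2988, ... Total copy cost for n insertions: 83 + 498 + ... = O(n) (geometric series with ratio 1/6). Amortized cost per insertion: O(n)/n = O(1).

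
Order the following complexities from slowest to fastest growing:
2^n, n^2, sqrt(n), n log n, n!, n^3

Ordered by growth rate: sqrt(n) < n log n < n^2 < n^3 < 2^n < n!.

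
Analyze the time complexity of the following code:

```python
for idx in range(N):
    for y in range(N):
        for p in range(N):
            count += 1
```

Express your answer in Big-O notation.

Time complexity: O(n^3).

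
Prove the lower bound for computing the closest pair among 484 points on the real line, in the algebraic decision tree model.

Reduction from element distinctness: given 484 reals, the closest-pair distance is 0 iff two are equal. Element distinctness has an Omega(n log n) lower bound in the algebraic decision tree model (Ben-Or). Therefore closest pair on a line also requires Omega(n log n). Sorting then a linear scan achieves this.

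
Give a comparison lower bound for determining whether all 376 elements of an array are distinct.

In the algebraic decision-tree model, the YES region for element distinctness on 376 elements has 376! connected components (one per ordering). Ben-Or's theorem then gives a lower bound of Omega(log(n!)) = Omega(n log n).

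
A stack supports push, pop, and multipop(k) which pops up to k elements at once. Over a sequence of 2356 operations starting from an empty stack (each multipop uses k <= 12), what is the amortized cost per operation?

Each element is pushed exactly once and popped at most once (whether by pop or as part of a multipop). So the total number of individual pops over the whole sequence is at most the number of pushes, which is at most 2356. Total work <= 2 * 2356, hence O(1) amortized per operation.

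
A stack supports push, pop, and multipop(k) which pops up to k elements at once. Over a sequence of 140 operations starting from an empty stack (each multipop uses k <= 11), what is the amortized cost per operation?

Each element is pushed exactly once and popped at most once (whether by pop or as part of a multipop). So the total number of individual pops over the whole sequence is at most the number of pushes, which is at most 140. Total work <= 2 * 140, hence O(1) amortized per operation.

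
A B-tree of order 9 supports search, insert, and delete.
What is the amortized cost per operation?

B-tree of order 9 has height O(log_9 n). Each operation traverses the tree height. Splits during insert and merges during delete are O(1) each and occur at most once per level. Total cost per operation: O(log_9 n).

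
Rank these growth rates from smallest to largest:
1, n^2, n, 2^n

Ordered by growth rate: 1 < n < n^2 < 2^n.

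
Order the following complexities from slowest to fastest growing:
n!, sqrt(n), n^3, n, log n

Ordered by growth rate: log n < sqrt(n) < n < n^3 < n!.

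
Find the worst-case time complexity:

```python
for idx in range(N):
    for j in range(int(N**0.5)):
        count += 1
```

Time complexity: O(n * sqrt(n)).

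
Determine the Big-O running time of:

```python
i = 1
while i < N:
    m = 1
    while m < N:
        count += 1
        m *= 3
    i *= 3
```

Time complexity: O(log^2 n).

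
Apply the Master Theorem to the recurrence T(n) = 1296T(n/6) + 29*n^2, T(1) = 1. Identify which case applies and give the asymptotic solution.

a=1296, b=6, f(n)=29*n^2.
log_6(1296) = 4 > 2.
Since f(n) = O(n^2) is polynomially smaller than n^4, Case 1 applies.
T(n) = Theta(n^4).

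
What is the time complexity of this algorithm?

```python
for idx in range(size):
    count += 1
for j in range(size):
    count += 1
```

Time complexity: O(n).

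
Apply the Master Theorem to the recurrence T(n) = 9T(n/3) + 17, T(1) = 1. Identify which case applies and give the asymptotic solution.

a=9, b=3, f(n)=17.
log_3(9) = 2 > 0.
Since f(n) = O(n^0) is polynomially smaller than n^2, Case 1 applies.
T(n) = Theta(n^2).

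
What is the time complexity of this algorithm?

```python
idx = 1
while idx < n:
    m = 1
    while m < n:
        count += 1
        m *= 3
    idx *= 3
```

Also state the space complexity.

Time complexity: O(log^2 n).
Space complexity: O(1).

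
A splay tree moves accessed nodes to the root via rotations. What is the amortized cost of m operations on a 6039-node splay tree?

Using a potential function Phi = sum of log(size of subtree) for each node, each splay operation has amortized cost O(log n) where n = 6039. Bad individual operations (O(n)) are offset by decreased potential.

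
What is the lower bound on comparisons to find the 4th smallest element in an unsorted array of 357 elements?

Finding the 4th smallest of 357 elements requires Omega(n) comparisons. Every element must participate in at least one comparison; otherwise it could be the 4th smallest.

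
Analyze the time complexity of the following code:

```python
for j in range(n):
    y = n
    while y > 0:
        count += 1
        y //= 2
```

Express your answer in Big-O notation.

Time complexity: O(n log n).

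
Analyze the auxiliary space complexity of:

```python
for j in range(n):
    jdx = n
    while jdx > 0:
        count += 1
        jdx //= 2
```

Space complexity: O(1).
Only a constant amount of auxiliary storage is used; nothing grows with n.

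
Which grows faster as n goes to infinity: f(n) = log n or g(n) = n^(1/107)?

g(n) = n^(1/107) grows faster: any positive power of n dominates log n.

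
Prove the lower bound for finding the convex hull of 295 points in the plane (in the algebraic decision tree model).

Reduction from sorting: given 295 numbers x_1,...,x_{295}, map x_i to the point (x_i, x_i^2) on the parabola y = x^2. All points are on the convex hull, and walking the hull gives them in sorted x-order. Since sorting requires Omega(n log n), so does planar convex hull.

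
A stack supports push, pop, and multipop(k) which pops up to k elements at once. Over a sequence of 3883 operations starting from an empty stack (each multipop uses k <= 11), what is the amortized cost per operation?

Each element is pushed exactly once and popped at most once (whether by pop or as part of a multipop). So the total number of individual pops over the whole sequence is at most the number of pushes, which is at most 3883. Total work <= 2 * 3883, hence O(1) amortized per operation.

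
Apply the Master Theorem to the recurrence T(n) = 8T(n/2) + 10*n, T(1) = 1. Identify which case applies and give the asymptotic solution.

a=8, b=2, f(n)=10*n.
log_2(8) = 3 > 1.
Since f(n) = O(n^1) is polynomially smaller than n^3, Case 1 applies.
T(n) = Theta(n^3).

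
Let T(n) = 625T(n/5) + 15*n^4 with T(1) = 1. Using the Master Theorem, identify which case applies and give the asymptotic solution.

a=625, b=5, f(n)=15*n^4.
log_5(625) = 4, so n^(log_b(a)) = n^4.
f(n) = Theta(n^4), so Case 2 applies.
T(n) = Theta(n^4 log n).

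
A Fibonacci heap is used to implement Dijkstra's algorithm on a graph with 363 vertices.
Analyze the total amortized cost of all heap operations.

Dijkstra performs 363 insert, 363 extract-min, and at most E decrease-key operations. With Fibonacci heap: insert O(1) amortized, extract-min O(log n) amortized, decrease-key O(1) amortized. Total with n = 363: O(n * 1 + n * log n + E * 1) = O(n log n + E).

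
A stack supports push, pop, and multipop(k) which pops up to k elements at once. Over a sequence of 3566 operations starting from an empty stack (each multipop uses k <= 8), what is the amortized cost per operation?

Each element is pushed exactly once and popped at most once (whether by pop or as part of a multipop). So the total number of individual pops over the whole sequence is at most the number of pushes, which is at most 3566. Total work <= 2 * 3566, hence O(1) amortized per operation.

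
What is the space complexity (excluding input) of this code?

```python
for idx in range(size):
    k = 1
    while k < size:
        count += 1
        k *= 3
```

Space complexity: O(1).
Only a constant amount of auxiliary storage is used; nothing grows with n.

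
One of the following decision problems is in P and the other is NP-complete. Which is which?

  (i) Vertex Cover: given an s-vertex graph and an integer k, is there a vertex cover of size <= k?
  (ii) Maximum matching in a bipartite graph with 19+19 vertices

(i) is NP-complete: one of Karp's 21 NP-complete problems (with k part of the input; for any fixed constant k it is in P).
(ii) is P: Hopcroft-Karp runs in O(E sqrt(V)).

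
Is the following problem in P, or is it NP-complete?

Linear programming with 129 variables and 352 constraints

This problem is in P: the ellipsoid and interior-point methods run in polynomial time.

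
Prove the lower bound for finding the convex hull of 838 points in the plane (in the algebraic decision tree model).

Reduction from sorting: given 838 numbers x_1,...,x_{838}, map x_i to the point (x_i, x_i^2) on the parabola y = x^2. All points are on the convex hull, and walking the hull gives them in sorted x-order. Since sorting requires Omega(n log n), so does planar convex hull.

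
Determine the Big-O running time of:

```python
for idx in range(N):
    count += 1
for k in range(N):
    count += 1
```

Time complexity: O(n).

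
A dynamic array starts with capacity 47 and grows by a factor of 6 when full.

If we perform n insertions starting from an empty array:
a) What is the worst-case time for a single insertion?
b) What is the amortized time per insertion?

(a) Worst-case single insertion: O(n) -- when the array is full at capacity c, the resize copies all c elements, and c can be Theta(n).
(b) Resizes happen at sizes 47, 282, 1692, ... Total copy cost for n insertions: 47 + 282 + ... = O(n) (geometric series with ratio 1/6). Amortized cost per insertion: O(n)/n = O(1).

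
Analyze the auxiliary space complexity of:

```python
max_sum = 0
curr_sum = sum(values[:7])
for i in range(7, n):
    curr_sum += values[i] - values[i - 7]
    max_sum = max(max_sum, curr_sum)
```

Space complexity: O(1).
Only a constant amount of auxiliary storage is used; nothing grows with n.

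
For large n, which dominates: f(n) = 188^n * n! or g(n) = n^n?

f(n) = 188^n * n! grows faster: by Stirling n! ~ sqrt(2 pi n)(n/e)^n, so 188^n n! / n^n ~ (188/e)^n sqrt(2 pi n) -> infinity since 188/e > 1.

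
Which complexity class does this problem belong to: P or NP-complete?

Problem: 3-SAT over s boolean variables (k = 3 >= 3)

This problem is NP-complete: 3-SAT is NP-complete (Cook-Levin); k-SAT for k>=3 reduces from 3-SAT.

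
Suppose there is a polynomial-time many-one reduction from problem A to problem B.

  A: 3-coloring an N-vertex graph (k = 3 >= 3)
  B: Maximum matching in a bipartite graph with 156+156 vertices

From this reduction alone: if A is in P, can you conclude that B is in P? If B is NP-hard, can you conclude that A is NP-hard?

A poly-time reduction A <=_p B transfers tractability DOWN (B easy => A easy) and hardness UP (A hard => B hard), not the reverse.
From A in P, the reduction alone does NOT give B in P: any problem in P trivially reduces to SAT, yet SAT is not known to be in P.
From B NP-hard, the reduction alone does NOT give A NP-hard: again, easy problems reduce to hard ones.
(Here in fact A is NP-complete and B is in P, so no such reduction is known -- its existence would imply P = NP; the analysis concerns only what the assumed reduction would or would not let you conclude.)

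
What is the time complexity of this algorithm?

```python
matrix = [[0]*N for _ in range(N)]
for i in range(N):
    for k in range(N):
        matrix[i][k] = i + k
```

Time complexity: O(n^2).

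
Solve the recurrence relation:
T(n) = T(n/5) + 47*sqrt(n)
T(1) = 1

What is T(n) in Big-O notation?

Each level contributes sqrt(n/5^k). Geometric series with ratio 1/sqrt(5) < 1 sums to O(sqrt(n)).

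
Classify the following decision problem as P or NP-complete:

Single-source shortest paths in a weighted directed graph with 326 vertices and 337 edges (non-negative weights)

This problem is in P: Dijkstra's algorithm runs in O((V+E) log V).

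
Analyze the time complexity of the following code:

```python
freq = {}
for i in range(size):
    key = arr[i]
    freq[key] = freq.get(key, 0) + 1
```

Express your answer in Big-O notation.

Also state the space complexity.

Time complexity: O(n).
Space complexity: O(n).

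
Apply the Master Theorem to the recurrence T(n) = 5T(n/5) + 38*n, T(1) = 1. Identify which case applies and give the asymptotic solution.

a=5, b=5, f(n)=38*n.
log_5(5) = 1, so n^(log_b(a)) = n.
f(n) = Theta(n), so Case 2 applies.
T(n) = Theta(n log n).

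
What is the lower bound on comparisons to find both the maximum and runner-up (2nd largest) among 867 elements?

Lower bound: finding the max needs 867-1 comparisons. By an adversary weight-doubling argument, the maximum element must personally win at least ceil(log_2(867)) = 10 comparisons in any correct algorithm. The 2nd largest is among those 10 direct losers, and distinguishing it requires 10-1 more comparisons. Total >= 867-1 + 10-1 = 875. A balanced tournament achieves this bound exactly.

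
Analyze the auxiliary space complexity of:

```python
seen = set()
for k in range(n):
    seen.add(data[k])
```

Space complexity: O(n).
Auxiliary storage grows linearly with the input size n in the worst case.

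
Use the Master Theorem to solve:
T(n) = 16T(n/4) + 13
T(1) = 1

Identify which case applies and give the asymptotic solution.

a=16, b=4, f(n)=13.
log_4(16) = 2 > 0.
Since f(n) = O(n^0) is polynomially smaller than n^2, Case 1 applies.
T(n) = Theta(n^2).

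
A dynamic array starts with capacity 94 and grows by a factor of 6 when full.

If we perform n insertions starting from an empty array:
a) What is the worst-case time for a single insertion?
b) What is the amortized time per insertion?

(a) Worst-case single insertion: O(n) -- when the array is full at capacity c, the resize copies all c elements, and c can be Theta(n).
(b) Resizes happen at sizes 94, 564, 3384, ... Total copy cost for n insertions: 94 + 564 + ... = O(n) (geometric series with ratio 1/6). Amortized cost per insertion: O(n)/n = O(1).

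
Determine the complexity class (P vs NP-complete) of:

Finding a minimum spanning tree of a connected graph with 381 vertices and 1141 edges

This problem is in P: Kruskal's / Prim's algorithms run in polynomial time.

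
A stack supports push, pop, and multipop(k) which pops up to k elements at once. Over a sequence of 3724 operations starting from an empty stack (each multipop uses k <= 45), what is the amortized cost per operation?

Each element is pushed exactly once and popped at most once (whether by pop or as part of a multipop). So the total number of individual pops over the whole sequence is at most the number of pushes, which is at most 3724. Total work <= 2 * 3724, hence O(1) amortized per operation.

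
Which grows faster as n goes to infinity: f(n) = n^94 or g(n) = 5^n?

g(n) = 5^n grows faster: any exponential with base > 1 dominates every polynomial.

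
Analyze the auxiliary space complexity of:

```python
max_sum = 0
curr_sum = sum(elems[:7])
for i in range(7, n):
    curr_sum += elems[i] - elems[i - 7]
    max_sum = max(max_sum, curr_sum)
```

Space complexity: O(1).
Only a constant amount of auxiliary storage is used; nothing grows with n.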